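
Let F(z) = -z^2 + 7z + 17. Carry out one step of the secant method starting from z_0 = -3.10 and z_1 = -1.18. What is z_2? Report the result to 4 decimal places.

F(-3.10) = -14.310000, F(-1.18) = 7.347600
z_2 = -1.180000 − 7.347600·(-1.180000 − (-3.100000)) / (7.347600 − (-14.310000)) = -1.180000 − (14.107392)/(21.657600) = -1.831383

-1.8314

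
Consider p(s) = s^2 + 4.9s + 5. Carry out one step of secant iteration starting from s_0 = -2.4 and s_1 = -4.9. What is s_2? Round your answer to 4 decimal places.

-2.8167

p(-2.4) = -1.000000, p(-4.9) = 5.000000
s_2 = -4.900000 − 5.000000·(-4.900000 − (-2.400000)) / (5.000000 − (-1.000000)) = -4.900000 − (-12.500000)/(6.000000) = -2.816667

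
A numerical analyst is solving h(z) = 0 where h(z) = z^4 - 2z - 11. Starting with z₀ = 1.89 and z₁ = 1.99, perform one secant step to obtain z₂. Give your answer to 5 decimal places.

1.96420

h(1.89) = -2.0201016, h(1.99) = 0.7023920
z₂ = 1.9900000 − 0.7023920·(1.9900000 − 1.8900000) / (0.7023920 − (-2.0201016)) = 1.9900000 − (0.0702392)/(2.7224936) = 1.9642004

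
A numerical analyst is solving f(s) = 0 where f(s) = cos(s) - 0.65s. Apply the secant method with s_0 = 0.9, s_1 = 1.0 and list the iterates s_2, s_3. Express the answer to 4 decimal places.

f(0.9) = 0.036610, f(1.0) = -0.109698
s_2 = 1.000000 − (-0.109698)·(1.000000 − 0.900000) / (-0.109698 − 0.036610) = 1.000000 − (-0.010970)/(-0.146308) = 0.925023
f(0.925023) = 0.000552
s_3 = 0.925023 − 0.000552·(0.925023 − 1.000000) / (0.000552 − (-0.109698)) = 0.925023 − (-0.000041)/(0.110250) = 0.925398

0.9250, 0.9254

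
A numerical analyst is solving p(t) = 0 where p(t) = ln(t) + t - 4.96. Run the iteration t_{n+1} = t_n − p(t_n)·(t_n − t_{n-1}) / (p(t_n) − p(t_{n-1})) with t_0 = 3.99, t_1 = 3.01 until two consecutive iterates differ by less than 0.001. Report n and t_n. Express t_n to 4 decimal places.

n = 4, t_n = 3.6620

p(3.99) = 0.413791, p(3.01) = -0.848060
t_2 = 3.010000 − (-0.848060)·(-0.980000)/(-1.261851) = 3.668635;  |Δ| = 0.658635
p(3.668635) = 0.008454
t_3 = 3.668635 − 0.008454·(0.658635)/(0.856514) = 3.662134;  |Δ| = 0.006501
p(3.662134) = 0.000180
t_4 = 3.662134 − 0.000180·(-0.006501)/(-0.008275) = 3.661993;  |Δ| = 0.000141
|t_4 − t_3| = 0.000141 < 0.001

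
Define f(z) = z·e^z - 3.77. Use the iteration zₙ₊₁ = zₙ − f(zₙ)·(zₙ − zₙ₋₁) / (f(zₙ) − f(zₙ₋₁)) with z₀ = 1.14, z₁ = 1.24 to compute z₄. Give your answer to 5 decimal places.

f(1.14) = -0.2054841, f(1.24) = 0.5149607
z₂ = 1.2400000 − 0.5149607·(1.2400000 − 1.1400000) / (0.5149607 − (-0.2054841)) = 1.2400000 − (0.0514961)/(0.7204448) = 1.1685218
f(1.1685218) = -0.0105924
z₃ = 1.1685218 − (-0.0105924)·(1.1685218 − 1.2400000) / (-0.0105924 − 0.5149607) = 1.1685218 − (0.0007571)/(-0.5255531) = 1.1699625
f(1.1699625) = -0.0005311
z₄ = 1.1699625 − (-0.0005311)·(1.1699625 − 1.1685218) / (-0.0005311 − (-0.0105924)) = 1.1699625 − (-0.0000008)/(0.0100613) = 1.1700385

1.17004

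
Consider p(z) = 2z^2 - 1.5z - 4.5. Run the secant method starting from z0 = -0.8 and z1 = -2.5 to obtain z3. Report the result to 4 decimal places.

p(-0.8) = -2.020000, p(-2.5) = 11.750000
z2 = -2.500000 − 11.750000·(-2.500000 − (-0.800000)) / (11.750000 − (-2.020000)) = -2.500000 − (-19.975000)/(13.770000) = -1.049383
p(-1.049383) = -0.723518
z3 = -1.049383 − (-0.723518)·(-1.049383 − (-2.500000)) / (-0.723518 − 11.750000) = -1.049383 − (-1.049547)/(-12.473518) = -1.133525

-1.1335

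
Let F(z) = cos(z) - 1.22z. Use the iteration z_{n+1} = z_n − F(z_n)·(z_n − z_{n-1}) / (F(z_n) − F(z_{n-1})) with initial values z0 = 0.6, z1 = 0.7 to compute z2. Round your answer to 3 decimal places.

F(0.6) = 0.09334, F(0.7) = -0.08916
z2 = 0.70000 − (-0.08916)·(0.70000 − 0.60000) / (-0.08916 − 0.09334) = 0.70000 − (-0.00892)/(-0.18249) = 0.65114

0.651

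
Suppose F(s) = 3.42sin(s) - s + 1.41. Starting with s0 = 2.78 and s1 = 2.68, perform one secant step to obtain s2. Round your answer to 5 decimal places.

2.74126

F(2.78) = -0.1601259, F(2.68) = 0.2531813
s2 = 2.6800000 − 0.2531813·(2.6800000 − 2.7800000) / (0.2531813 − (-0.1601259)) = 2.6800000 − (-0.0253181)/(0.4133072) = 2.7412574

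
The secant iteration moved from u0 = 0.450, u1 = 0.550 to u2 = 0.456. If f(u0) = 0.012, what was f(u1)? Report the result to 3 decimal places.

The secant line through (0.450, 0.012) and (0.550, f(u1)) crosses zero at u2 = 0.456.
So (0.450, 0.012), (0.550, f(u1)), (0.456, 0) are collinear:
f(u1) = 0.012 · (0.550 − 0.456) / (0.450 − 0.456) = 0.012 · (0.09400)/(-0.00600) = -0.18800

-0.188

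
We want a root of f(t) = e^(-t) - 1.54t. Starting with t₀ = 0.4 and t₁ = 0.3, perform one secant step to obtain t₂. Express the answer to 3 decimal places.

0.424

f(0.4) = 0.05432, f(0.3) = 0.27882
t₂ = 0.30000 − 0.27882·(0.30000 − 0.40000) / (0.27882 − 0.05432) = 0.30000 − (-0.02788)/(0.22450) = 0.42420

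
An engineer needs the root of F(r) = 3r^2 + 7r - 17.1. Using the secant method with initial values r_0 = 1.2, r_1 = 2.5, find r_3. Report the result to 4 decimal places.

F(1.2) = -4.380000, F(2.5) = 19.150000
r_2 = 2.500000 − 19.150000·(2.500000 − 1.200000) / (19.150000 − (-4.380000)) = 2.500000 − (24.895000)/(23.530000) = 1.441989
F(1.441989) = -0.768081
r_3 = 1.441989 − (-0.768081)·(1.441989 − 2.500000) / (-0.768081 − 19.150000) = 1.441989 − (0.812638)/(-19.918081) = 1.482788

1.4828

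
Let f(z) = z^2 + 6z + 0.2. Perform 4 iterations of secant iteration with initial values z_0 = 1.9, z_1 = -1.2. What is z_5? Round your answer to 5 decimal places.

-0.03360

f(1.9) = 15.2100000, f(-1.2) = -5.5600000
z_2 = -1.2000000 − (-5.5600000)·(-1.2000000 − 1.9000000) / (-5.5600000 − 15.2100000) = -1.2000000 − (17.2360000)/(-20.7700000) = -0.3701493
f(-0.3701493) = -1.8838851
z_3 = -0.3701493 − (-1.8838851)·(-0.3701493 − (-1.2000000)) / (-1.8838851 − (-5.5600000)) = -0.3701493 − (-1.5633434)/(3.6761149) = 0.0551213
f(0.0551213) = 0.5337661
z_4 = 0.0551213 − 0.5337661·(0.0551213 − (-0.3701493)) / (0.5337661 − (-1.8838851)) = 0.0551213 − (0.2269950)/(2.4176512) = -0.0387694
f(-0.0387694) = -0.0311135
z_5 = -0.0387694 − (-0.0311135)·(-0.0387694 − 0.0551213) / (-0.0311135 − 0.5337661) = -0.0387694 − (0.0029213)/(-0.5648796) = -0.0335979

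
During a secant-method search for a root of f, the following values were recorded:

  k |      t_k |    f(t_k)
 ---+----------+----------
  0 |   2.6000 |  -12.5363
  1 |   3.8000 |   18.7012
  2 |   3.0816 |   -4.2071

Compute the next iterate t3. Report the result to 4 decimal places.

t3 = 3.0816 − (-4.2071)·(3.0816 − 3.8000) / (-4.2071 − 18.7012)
   = 3.0816 − (3.022381)/(-22.908300) = 3.213534

3.2135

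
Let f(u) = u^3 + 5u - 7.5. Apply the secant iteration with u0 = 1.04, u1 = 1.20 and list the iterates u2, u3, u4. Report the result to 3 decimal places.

f(1.04) = -1.17514, f(1.20) = 0.22800
u2 = 1.20000 − 0.22800·(1.20000 − 1.04000) / (0.22800 − (-1.17514)) = 1.20000 − (0.03648)/(1.40314) = 1.17400
f(1.17400) = -0.01189
u3 = 1.17400 − (-0.01189)·(1.17400 − 1.20000) / (-0.01189 − 0.22800) = 1.17400 − (0.00031)/(-0.23989) = 1.17529
f(1.17529) = -0.00011
u4 = 1.17529 − (-0.00011)·(1.17529 − 1.17400) / (-0.00011 − (-0.01189)) = 1.17529 − (0.00000)/(0.01178) = 1.17530

1.174, 1.175, 1.175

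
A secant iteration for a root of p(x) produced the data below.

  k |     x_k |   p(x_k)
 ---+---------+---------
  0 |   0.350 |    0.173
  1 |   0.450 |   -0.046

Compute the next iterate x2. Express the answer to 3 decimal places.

x2 = 0.450 − (-0.046)·(0.450 − 0.350) / (-0.046 − 0.173)
   = 0.450 − (-0.00460)/(-0.21900) = 0.42900

0.429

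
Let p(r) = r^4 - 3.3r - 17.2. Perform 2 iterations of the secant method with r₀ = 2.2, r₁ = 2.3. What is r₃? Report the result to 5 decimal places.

2.22576

p(2.2) = -1.0344000, p(2.3) = 3.1941000
r₂ = 2.3000000 − 3.1941000·(2.3000000 − 2.2000000) / (3.1941000 − (-1.0344000)) = 2.3000000 − (0.3194100)/(4.2285000) = 2.2244626
p(2.2244626) = -0.0557093
r₃ = 2.2244626 − (-0.0557093)·(2.2244626 − 2.3000000) / (-0.0557093 − 3.1941000) = 2.2244626 − (0.0042081)/(-3.2498093) = 2.2257575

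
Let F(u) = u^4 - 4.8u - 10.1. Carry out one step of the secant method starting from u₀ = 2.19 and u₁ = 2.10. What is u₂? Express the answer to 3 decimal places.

F(2.19) = 2.39058, F(2.10) = -0.73190
u₂ = 2.10000 − (-0.73190)·(2.10000 − 2.19000) / (-0.73190 − 2.39058) = 2.10000 − (0.06587)/(-3.12248) = 2.12110

2.121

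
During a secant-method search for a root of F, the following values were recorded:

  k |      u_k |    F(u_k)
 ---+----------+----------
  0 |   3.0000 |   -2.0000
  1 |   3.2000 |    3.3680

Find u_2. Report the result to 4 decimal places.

u_2 = 3.2000 − 3.3680·(3.2000 − 3.0000) / (3.3680 − (-2.0000))
   = 3.2000 − (0.673600)/(5.368000) = 3.074516

3.0745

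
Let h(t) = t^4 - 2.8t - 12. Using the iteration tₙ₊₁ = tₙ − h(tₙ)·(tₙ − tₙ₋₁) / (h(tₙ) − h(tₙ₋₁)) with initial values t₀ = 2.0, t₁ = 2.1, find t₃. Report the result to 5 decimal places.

h(2.0) = -1.6000000, h(2.1) = 1.5681000
t₂ = 2.1000000 − 1.5681000·(2.1000000 − 2.0000000) / (1.5681000 − (-1.6000000)) = 2.1000000 − (0.1568100)/(3.1681000) = 2.0505035
h(2.0505035) = -0.0630477
t₃ = 2.0505035 − (-0.0630477)·(2.0505035 − 2.1000000) / (-0.0630477 − 1.5681000) = 2.0505035 − (0.0031206)/(-1.6311477) = 2.0524166

2.05242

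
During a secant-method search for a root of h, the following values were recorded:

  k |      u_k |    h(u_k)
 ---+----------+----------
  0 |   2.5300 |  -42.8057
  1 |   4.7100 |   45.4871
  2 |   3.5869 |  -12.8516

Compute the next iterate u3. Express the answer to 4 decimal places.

u3 = 3.5869 − (-12.8516)·(3.5869 − 4.7100) / (-12.8516 − 45.4871)
   = 3.5869 − (14.433632)/(-58.338700) = 3.834311

3.8343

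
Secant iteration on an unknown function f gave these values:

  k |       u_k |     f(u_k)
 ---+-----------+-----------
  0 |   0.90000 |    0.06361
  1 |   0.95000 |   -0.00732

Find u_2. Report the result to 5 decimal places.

u_2 = 0.95000 − (-0.00732)·(0.95000 − 0.90000) / (-0.00732 − 0.06361)
   = 0.95000 − (-0.0003660)/(-0.0709300) = 0.9448400

0.94484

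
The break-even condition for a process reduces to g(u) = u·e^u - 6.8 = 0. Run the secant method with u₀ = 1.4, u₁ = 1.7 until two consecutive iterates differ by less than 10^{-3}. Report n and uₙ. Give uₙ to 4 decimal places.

g(1.4) = -1.122720, g(1.7) = 2.505711
u₂ = 1.700000 − 2.505711·(0.300000)/(3.628431) = 1.492827;  |Δ| = 0.207173
g(1.492827) = -0.157433
u₃ = 1.492827 − (-0.157433)·(-0.207173)/(-2.663144) = 1.505074;  |Δ| = 0.012247
g(1.505074) = -0.020413
u₄ = 1.505074 − (-0.020413)·(0.012247)/(0.137020) = 1.506899;  |Δ| = 0.001825
g(1.506899) = 0.000202
u₅ = 1.506899 − 0.000202·(0.001825)/(0.020615) = 1.506881;  |Δ| = 0.000018
|u₅ − u₄| = 0.000018 < 10^{-3}

n = 5, uₙ = 1.5069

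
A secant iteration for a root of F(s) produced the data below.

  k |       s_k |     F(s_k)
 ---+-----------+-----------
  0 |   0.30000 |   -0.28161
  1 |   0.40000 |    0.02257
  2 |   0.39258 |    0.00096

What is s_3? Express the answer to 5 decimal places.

0.39225

s_3 = 0.39258 − 0.00096·(0.39258 − 0.40000) / (0.00096 − 0.02257)
   = 0.39258 − (-0.0000071)/(-0.0216100) = 0.3922504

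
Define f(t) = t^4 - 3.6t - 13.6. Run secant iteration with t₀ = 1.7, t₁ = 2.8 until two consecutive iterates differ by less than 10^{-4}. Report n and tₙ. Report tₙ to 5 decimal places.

n = 7, tₙ = 2.14924

f(1.7) = -11.3679000, f(2.8) = 37.7856000
t₂ = 2.8000000 − 37.7856000·(1.1000000)/(49.1535000) = 1.9544008;  |Δ| = 0.8455992
f(1.9544008) = -6.0458684
t₃ = 1.9544008 − (-6.0458684)·(-0.8455992)/(-43.8314684) = 2.0710380;  |Δ| = 0.1166372
f(2.0710380) = -2.6585125
t₄ = 2.0710380 − (-2.6585125)·(0.1166372)/(3.3873560) = 2.1625789;  |Δ| = 0.0915409
f(2.1625789) = 0.4866842
t₅ = 2.1625789 − 0.4866842·(0.0915409)/(3.1451966) = 2.1484140;  |Δ| = 0.0141649
f(2.1484140) = -0.0297636
t₆ = 2.1484140 − (-0.0297636)·(-0.0141649)/(-0.5164478) = 2.1492303;  |Δ| = 0.0008163
f(2.1492303) = -0.0003032
t₇ = 2.1492303 − (-0.0003032)·(0.0008163)/(0.0294604) = 2.1492387;  |Δ| = 0.0000084
|t₇ − t₆| = 0.0000084 < 10^{-4}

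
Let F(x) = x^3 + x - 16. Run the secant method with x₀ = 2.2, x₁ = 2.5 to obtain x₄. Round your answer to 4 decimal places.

2.3877

F(2.2) = -3.152000, F(2.5) = 2.125000
x₂ = 2.500000 − 2.125000·(2.500000 − 2.200000) / (2.125000 − (-3.152000)) = 2.500000 − (0.637500)/(5.277000) = 2.379193
F(2.379193) = -0.153249
x₃ = 2.379193 − (-0.153249)·(2.379193 − 2.500000) / (-0.153249 − 2.125000) = 2.379193 − (0.018514)/(-2.278249) = 2.387319
F(2.387319) = -0.006654
x₄ = 2.387319 − (-0.006654)·(2.387319 − 2.379193) / (-0.006654 − (-0.153249)) = 2.387319 − (-0.000054)/(0.146595) = 2.387688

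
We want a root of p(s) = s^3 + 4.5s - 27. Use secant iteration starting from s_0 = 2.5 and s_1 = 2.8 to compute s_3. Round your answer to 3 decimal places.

2.505

p(2.5) = -0.12500, p(2.8) = 7.55200
s_2 = 2.80000 − 7.55200·(2.80000 − 2.50000) / (7.55200 − (-0.12500)) = 2.80000 − (2.26560)/(7.67700) = 2.50488
p(2.50488) = -0.01125
s_3 = 2.50488 − (-0.01125)·(2.50488 − 2.80000) / (-0.01125 − 7.55200) = 2.50488 − (0.00332)/(-7.56325) = 2.50532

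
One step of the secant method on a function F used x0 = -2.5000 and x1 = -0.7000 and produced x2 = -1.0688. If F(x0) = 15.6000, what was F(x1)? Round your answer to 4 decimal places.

The secant line through (-2.5000, 15.6000) and (-0.7000, F(x1)) crosses zero at x2 = -1.0688.
So (-2.5000, 15.6000), (-0.7000, F(x1)), (-1.0688, 0) are collinear:
F(x1) = 15.6000 · (-0.7000 − (-1.0688)) / (-2.5000 − (-1.0688)) = 15.6000 · (0.368800)/(-1.431200) = -4.019899

-4.0199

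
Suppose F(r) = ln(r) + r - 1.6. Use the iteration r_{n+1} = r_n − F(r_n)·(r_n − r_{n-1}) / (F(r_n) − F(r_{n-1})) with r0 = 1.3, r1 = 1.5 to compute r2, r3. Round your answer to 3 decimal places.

1.322, 1.321

F(1.3) = -0.03764, F(1.5) = 0.30547
r2 = 1.50000 − 0.30547·(1.50000 − 1.30000) / (0.30547 − (-0.03764)) = 1.50000 − (0.06109)/(0.34310) = 1.32194
F(1.32194) = 0.00104
r3 = 1.32194 − 0.00104·(1.32194 − 1.50000) / (0.00104 − 0.30547) = 1.32194 − (-0.00018)/(-0.30443) = 1.32133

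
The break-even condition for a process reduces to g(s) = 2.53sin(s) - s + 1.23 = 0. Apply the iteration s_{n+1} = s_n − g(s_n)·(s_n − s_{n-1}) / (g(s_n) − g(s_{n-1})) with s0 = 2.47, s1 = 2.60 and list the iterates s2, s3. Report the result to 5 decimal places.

2.57862, 2.57914

g(2.47) = 0.3342509, g(2.60) = -0.0657815
s2 = 2.6000000 − (-0.0657815)·(2.6000000 − 2.4700000) / (-0.0657815 − 0.3342509) = 2.6000000 − (-0.0085516)/(-0.4000324) = 2.5786227
g(2.5786227) = 0.0016386
s3 = 2.5786227 − 0.0016386·(2.5786227 − 2.6000000) / (0.0016386 − (-0.0657815)) = 2.5786227 − (-0.0000350)/(0.0674201) = 2.5791423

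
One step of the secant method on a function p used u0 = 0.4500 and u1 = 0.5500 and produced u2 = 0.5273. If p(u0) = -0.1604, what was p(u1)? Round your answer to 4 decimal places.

0.0471

The secant line through (0.4500, -0.1604) and (0.5500, p(u1)) crosses zero at u2 = 0.5273.
So (0.4500, -0.1604), (0.5500, p(u1)), (0.5273, 0) are collinear:
p(u1) = -0.1604 · (0.5500 − 0.5273) / (0.4500 − 0.5273) = -0.1604 · (0.022700)/(-0.077300) = 0.047103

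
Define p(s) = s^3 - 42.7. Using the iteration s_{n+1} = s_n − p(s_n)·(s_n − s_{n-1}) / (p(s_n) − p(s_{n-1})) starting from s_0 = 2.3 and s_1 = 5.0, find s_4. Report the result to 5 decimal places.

3.51985

p(2.3) = -30.5330000, p(5.0) = 82.3000000
s_2 = 5.0000000 − 82.3000000·(5.0000000 − 2.3000000) / (82.3000000 − (-30.5330000)) = 5.0000000 − (222.2100000)/(112.8330000) = 3.0306293
p(3.0306293) = -14.8645358
s_3 = 3.0306293 − (-14.8645358)·(3.0306293 − 5.0000000) / (-14.8645358 − 82.3000000) = 3.0306293 − (29.2737806)/(-97.1645358) = 3.3319098
p(3.3319098) = -5.7103923
s_4 = 3.3319098 − (-5.7103923)·(3.3319098 − 3.0306293) / (-5.7103923 − (-14.8645358)) = 3.3319098 − (-1.7204299)/(9.1541434) = 3.5198499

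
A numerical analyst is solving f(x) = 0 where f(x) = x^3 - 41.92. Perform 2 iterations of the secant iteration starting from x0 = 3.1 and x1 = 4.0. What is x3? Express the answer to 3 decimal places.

3.466

f(3.1) = -12.12900, f(4.0) = 22.08000
x2 = 4.00000 − 22.08000·(4.00000 − 3.10000) / (22.08000 − (-12.12900)) = 4.00000 − (19.87200)/(34.20900) = 3.41910
f(3.41910) = -1.94988
x3 = 3.41910 − (-1.94988)·(3.41910 − 4.00000) / (-1.94988 − 22.08000) = 3.41910 − (1.13268)/(-24.02988) = 3.46624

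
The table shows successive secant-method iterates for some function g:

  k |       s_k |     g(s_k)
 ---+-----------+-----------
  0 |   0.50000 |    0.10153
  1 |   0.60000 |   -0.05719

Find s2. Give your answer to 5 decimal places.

0.56397

s2 = 0.60000 − (-0.05719)·(0.60000 − 0.50000) / (-0.05719 − 0.10153)
   = 0.60000 − (-0.0057190)/(-0.1587200) = 0.5639680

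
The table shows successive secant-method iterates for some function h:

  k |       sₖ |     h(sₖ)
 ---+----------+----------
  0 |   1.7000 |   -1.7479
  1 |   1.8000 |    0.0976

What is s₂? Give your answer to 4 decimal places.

s₂ = 1.8000 − 0.0976·(1.8000 − 1.7000) / (0.0976 − (-1.7479))
   = 1.8000 − (0.009760)/(1.845500) = 1.794711

1.7947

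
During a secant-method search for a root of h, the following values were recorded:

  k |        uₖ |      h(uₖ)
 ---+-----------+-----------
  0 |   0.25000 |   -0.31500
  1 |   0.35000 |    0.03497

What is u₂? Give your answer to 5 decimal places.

0.34001

u₂ = 0.35000 − 0.03497·(0.35000 − 0.25000) / (0.03497 − (-0.31500))
   = 0.35000 − (0.0034970)/(0.3499700) = 0.3400077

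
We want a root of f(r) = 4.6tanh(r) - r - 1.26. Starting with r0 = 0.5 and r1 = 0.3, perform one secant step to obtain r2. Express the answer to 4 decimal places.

0.3751

f(0.5) = 0.365739, f(0.3) = -0.219962
r2 = 0.300000 − (-0.219962)·(0.300000 − 0.500000) / (-0.219962 − 0.365739) = 0.300000 − (0.043992)/(-0.585701) = 0.375111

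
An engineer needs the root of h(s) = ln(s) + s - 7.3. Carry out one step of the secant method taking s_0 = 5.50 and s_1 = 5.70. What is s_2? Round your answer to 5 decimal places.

5.58082

h(5.50) = -0.0952519, h(5.70) = 0.1404662
s_2 = 5.7000000 − 0.1404662·(5.7000000 − 5.5000000) / (0.1404662 − (-0.0952519)) = 5.7000000 − (0.0280932)/(0.2357181) = 5.5808185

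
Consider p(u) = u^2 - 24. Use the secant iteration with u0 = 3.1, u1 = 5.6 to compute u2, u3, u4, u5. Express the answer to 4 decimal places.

4.7540, 4.8892, 4.8991, 4.8990

p(3.1) = -14.390000, p(5.6) = 7.360000
u2 = 5.600000 − 7.360000·(5.600000 − 3.100000) / (7.360000 − (-14.390000)) = 5.600000 − (18.400000)/(21.750000) = 4.754023
p(4.754023) = -1.399265
u3 = 4.754023 − (-1.399265)·(4.754023 − 5.600000) / (-1.399265 − 7.360000) = 4.754023 − (1.183746)/(-8.759265) = 4.889165
p(4.889165) = -0.096064
u4 = 4.889165 − (-0.096064)·(4.889165 − 4.754023) / (-0.096064 − (-1.399265)) = 4.889165 − (-0.012982)/(1.303202) = 4.899127
p(4.899127) = 0.001446
u5 = 4.899127 − 0.001446·(4.899127 − 4.889165) / (0.001446 − (-0.096064)) = 4.899127 − (0.000014)/(0.097509) = 4.898979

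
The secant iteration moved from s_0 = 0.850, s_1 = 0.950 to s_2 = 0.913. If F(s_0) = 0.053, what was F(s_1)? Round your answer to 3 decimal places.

-0.031

The secant line through (0.850, 0.053) and (0.950, F(s_1)) crosses zero at s_2 = 0.913.
So (0.850, 0.053), (0.950, F(s_1)), (0.913, 0) are collinear:
F(s_1) = 0.053 · (0.950 − 0.913) / (0.850 − 0.913) = 0.053 · (0.03700)/(-0.06300) = -0.03113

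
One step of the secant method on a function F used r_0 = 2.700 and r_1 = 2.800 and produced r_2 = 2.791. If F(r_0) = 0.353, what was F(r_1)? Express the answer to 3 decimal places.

-0.035

The secant line through (2.700, 0.353) and (2.800, F(r_1)) crosses zero at r_2 = 2.791.
So (2.700, 0.353), (2.800, F(r_1)), (2.791, 0) are collinear:
F(r_1) = 0.353 · (2.800 − 2.791) / (2.700 − 2.791) = 0.353 · (0.00900)/(-0.09100) = -0.03491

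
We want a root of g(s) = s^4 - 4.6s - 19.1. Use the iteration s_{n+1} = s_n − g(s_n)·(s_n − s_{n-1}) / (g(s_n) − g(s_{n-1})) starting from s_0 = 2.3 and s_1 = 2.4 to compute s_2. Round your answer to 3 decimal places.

2.336

g(2.3) = -1.69590, g(2.4) = 3.03760
s_2 = 2.40000 − 3.03760·(2.40000 − 2.30000) / (3.03760 − (-1.69590)) = 2.40000 − (0.30376)/(4.73350) = 2.33583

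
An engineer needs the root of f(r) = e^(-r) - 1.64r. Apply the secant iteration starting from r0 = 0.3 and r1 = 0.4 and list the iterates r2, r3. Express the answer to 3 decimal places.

0.406, 0.406

f(0.3) = 0.24882, f(0.4) = 0.01432
r2 = 0.40000 − 0.01432·(0.40000 − 0.30000) / (0.01432 − 0.24882) = 0.40000 − (0.00143)/(-0.23450) = 0.40611
f(0.40611) = 0.00022
r3 = 0.40611 − 0.00022·(0.40611 − 0.40000) / (0.00022 − 0.01432) = 0.40611 − (0.00000)/(-0.01410) = 0.40620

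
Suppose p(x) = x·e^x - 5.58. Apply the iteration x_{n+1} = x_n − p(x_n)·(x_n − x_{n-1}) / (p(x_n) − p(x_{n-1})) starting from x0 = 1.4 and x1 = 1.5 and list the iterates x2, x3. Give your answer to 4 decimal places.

p(1.4) = 0.097280, p(1.5) = 1.142534
x2 = 1.500000 − 1.142534·(1.500000 − 1.400000) / (1.142534 − 0.097280) = 1.500000 − (0.114253)/(1.045254) = 1.390693
p(1.390693) = 0.007296
x3 = 1.390693 − 0.007296·(1.390693 − 1.500000) / (0.007296 − 1.142534) = 1.390693 − (-0.000798)/(-1.135237) = 1.389991

1.3907, 1.3900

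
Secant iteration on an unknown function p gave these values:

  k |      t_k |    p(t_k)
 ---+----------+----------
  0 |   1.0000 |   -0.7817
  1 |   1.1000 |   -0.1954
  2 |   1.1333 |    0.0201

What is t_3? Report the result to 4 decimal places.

t_3 = 1.1333 − 0.0201·(1.1333 − 1.1000) / (0.0201 − (-0.1954))
   = 1.1333 − (0.000669)/(0.215500) = 1.130194

1.1302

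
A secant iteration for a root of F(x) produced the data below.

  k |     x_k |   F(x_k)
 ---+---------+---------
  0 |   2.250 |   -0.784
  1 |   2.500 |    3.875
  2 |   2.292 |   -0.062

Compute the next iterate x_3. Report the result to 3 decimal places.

2.295

x_3 = 2.292 − (-0.062)·(2.292 − 2.500) / (-0.062 − 3.875)
   = 2.292 − (0.01290)/(-3.93700) = 2.29528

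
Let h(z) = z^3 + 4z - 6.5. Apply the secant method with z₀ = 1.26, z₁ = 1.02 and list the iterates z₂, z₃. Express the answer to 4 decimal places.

h(1.26) = 0.540376, h(1.02) = -1.358792
z₂ = 1.020000 − (-1.358792)·(1.020000 − 1.260000) / (-1.358792 − 0.540376) = 1.020000 − (0.326110)/(-1.899168) = 1.191712
h(1.191712) = -0.040709
z₃ = 1.191712 − (-0.040709)·(1.191712 − 1.020000) / (-0.040709 − (-1.358792)) = 1.191712 − (-0.006990)/(1.318083) = 1.197015

1.1917, 1.1970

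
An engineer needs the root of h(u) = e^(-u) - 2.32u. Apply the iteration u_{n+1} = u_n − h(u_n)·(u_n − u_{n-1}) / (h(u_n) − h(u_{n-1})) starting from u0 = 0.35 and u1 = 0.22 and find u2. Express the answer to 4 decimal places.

h(0.35) = -0.107312, h(0.22) = 0.292119
u2 = 0.220000 − 0.292119·(0.220000 − 0.350000) / (0.292119 − (-0.107312)) = 0.220000 − (-0.037975)/(0.399431) = 0.315074

0.3151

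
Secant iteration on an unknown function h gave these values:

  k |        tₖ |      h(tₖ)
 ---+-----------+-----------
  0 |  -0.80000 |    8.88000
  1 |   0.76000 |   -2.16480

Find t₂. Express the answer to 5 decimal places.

t₂ = 0.76000 − (-2.16480)·(0.76000 − (-0.80000)) / (-2.16480 − 8.88000)
   = 0.76000 − (-3.3770880)/(-11.0448000) = 0.4542373

0.45424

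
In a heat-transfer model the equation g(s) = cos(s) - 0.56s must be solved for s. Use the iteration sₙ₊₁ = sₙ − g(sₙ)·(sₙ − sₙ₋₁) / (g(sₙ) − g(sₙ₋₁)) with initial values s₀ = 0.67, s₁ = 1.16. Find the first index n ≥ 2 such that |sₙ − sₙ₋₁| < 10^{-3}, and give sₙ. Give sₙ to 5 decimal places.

n = 4, sₙ = 0.98591

g(0.67) = 0.4086217, g(1.16) = -0.2502605
s₂ = 1.1600000 − (-0.2502605)·(0.4900000)/(-0.6588821) = 0.9738853;  |Δ| = 0.1861147
g(0.9738853) = 0.0167145
s₃ = 0.9738853 − 0.0167145·(-0.1861147)/(0.2669750) = 0.9855374;  |Δ| = 0.0116521
g(0.9855374) = 0.0005142
s₄ = 0.9855374 − 0.0005142·(0.0116521)/(-0.0162003) = 0.9859073;  |Δ| = 0.0003699
|s₄ − s₃| = 0.0003699 < 10^{-3}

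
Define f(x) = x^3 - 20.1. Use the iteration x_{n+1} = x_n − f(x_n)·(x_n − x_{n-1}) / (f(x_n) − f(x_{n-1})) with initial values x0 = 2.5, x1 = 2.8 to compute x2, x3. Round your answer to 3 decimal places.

f(2.5) = -4.47500, f(2.8) = 1.85200
x2 = 2.80000 − 1.85200·(2.80000 − 2.50000) / (1.85200 − (-4.47500)) = 2.80000 − (0.55560)/(6.32700) = 2.71219
f(2.71219) = -0.14929
x3 = 2.71219 − (-0.14929)·(2.71219 − 2.80000) / (-0.14929 − 1.85200) = 2.71219 − (0.01311)/(-2.00129) = 2.71874

2.712, 2.719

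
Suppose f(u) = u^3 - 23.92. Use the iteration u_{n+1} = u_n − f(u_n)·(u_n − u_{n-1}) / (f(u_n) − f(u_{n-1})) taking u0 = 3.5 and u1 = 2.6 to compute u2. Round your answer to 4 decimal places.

f(3.5) = 18.955000, f(2.6) = -6.344000
u2 = 2.600000 − (-6.344000)·(2.600000 − 3.500000) / (-6.344000 − 18.955000) = 2.600000 − (5.709600)/(-25.299000) = 2.825685

2.8257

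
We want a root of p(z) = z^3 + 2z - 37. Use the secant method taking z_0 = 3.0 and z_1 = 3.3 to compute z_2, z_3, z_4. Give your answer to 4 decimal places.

3.1258, 3.1321, 3.1324

p(3.0) = -4.000000, p(3.3) = 5.537000
z_2 = 3.300000 − 5.537000·(3.300000 − 3.000000) / (5.537000 − (-4.000000)) = 3.300000 − (1.661100)/(9.537000) = 3.125826
p(3.125826) = -0.206573
z_3 = 3.125826 − (-0.206573)·(3.125826 − 3.300000) / (-0.206573 − 5.537000) = 3.125826 − (0.035980)/(-5.743573) = 3.132090
p(3.132090) = -0.010053
z_4 = 3.132090 − (-0.010053)·(3.132090 − 3.125826) / (-0.010053 − (-0.206573)) = 3.132090 − (-0.000063)/(0.196519) = 3.132411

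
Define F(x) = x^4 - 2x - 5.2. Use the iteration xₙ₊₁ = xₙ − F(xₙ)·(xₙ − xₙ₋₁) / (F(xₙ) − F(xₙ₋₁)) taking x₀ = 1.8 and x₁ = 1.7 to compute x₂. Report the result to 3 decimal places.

F(1.8) = 1.69760, F(1.7) = -0.24790
x₂ = 1.70000 − (-0.24790)·(1.70000 − 1.80000) / (-0.24790 − 1.69760) = 1.70000 − (0.02479)/(-1.94550) = 1.71274

1.713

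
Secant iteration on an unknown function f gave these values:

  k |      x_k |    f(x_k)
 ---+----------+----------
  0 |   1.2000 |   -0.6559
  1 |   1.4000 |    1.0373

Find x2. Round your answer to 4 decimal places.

1.2775

x2 = 1.4000 − 1.0373·(1.4000 − 1.2000) / (1.0373 − (-0.6559))
   = 1.4000 − (0.207460)/(1.693200) = 1.277475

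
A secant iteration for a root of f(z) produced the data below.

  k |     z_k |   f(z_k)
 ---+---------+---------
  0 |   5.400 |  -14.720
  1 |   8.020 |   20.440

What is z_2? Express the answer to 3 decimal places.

z_2 = 8.020 − 20.440·(8.020 − 5.400) / (20.440 − (-14.720))
   = 8.020 − (53.55280)/(35.16000) = 6.49688

6.497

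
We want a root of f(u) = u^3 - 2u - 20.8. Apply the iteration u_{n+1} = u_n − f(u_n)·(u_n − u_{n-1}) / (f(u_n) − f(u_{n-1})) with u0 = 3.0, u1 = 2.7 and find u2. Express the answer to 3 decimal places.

2.991

f(3.0) = 0.20000, f(2.7) = -6.51700
u2 = 2.70000 − (-6.51700)·(2.70000 − 3.00000) / (-6.51700 − 0.20000) = 2.70000 − (1.95510)/(-6.71700) = 2.99107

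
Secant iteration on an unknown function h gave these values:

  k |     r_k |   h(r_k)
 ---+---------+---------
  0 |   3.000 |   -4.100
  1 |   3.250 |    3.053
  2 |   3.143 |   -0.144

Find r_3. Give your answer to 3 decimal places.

3.148

r_3 = 3.143 − (-0.144)·(3.143 − 3.250) / (-0.144 − 3.053)
   = 3.143 − (0.01541)/(-3.19700) = 3.14782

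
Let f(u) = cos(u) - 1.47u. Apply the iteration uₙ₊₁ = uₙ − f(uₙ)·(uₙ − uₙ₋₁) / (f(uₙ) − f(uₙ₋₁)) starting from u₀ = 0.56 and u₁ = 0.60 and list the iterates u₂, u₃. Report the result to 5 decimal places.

0.57192, 0.57199

f(0.56) = 0.0240551, f(0.60) = -0.0566644
u₂ = 0.6000000 − (-0.0566644)·(0.6000000 − 0.5600000) / (-0.0566644 − 0.0240551) = 0.6000000 − (-0.0022666)/(-0.0807195) = 0.5719203
f(0.5719203) = 0.0001402
u₃ = 0.5719203 − 0.0001402·(0.5719203 − 0.6000000) / (0.0001402 − (-0.0566644)) = 0.5719203 − (-0.0000039)/(0.0568046) = 0.5719897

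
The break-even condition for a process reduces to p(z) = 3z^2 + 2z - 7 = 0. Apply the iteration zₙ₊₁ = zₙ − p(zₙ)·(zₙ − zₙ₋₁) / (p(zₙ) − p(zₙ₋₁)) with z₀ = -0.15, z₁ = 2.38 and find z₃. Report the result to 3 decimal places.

p(-0.15) = -7.23250, p(2.38) = 14.75320
z₂ = 2.38000 − 14.75320·(2.38000 − (-0.15000)) / (14.75320 − (-7.23250)) = 2.38000 − (37.32560)/(21.98570) = 0.68228
p(0.68228) = -4.23893
z₃ = 0.68228 − (-4.23893)·(0.68228 − 2.38000) / (-4.23893 − 14.75320) = 0.68228 − (7.19652)/(-18.99213) = 1.06120

1.061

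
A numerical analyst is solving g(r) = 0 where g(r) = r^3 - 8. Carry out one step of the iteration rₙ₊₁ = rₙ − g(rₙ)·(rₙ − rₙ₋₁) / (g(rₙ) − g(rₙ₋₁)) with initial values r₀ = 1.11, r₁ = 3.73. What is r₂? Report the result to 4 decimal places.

g(1.11) = -6.632369, g(3.73) = 43.895117
r₂ = 3.730000 − 43.895117·(3.730000 − 1.110000) / (43.895117 − (-6.632369)) = 3.730000 − (115.005207)/(50.527486) = 1.453908

1.4539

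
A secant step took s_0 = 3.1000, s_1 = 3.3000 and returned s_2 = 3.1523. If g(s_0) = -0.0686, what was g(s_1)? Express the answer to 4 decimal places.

The secant line through (3.1000, -0.0686) and (3.3000, g(s_1)) crosses zero at s_2 = 3.1523.
So (3.1000, -0.0686), (3.3000, g(s_1)), (3.1523, 0) are collinear:
g(s_1) = -0.0686 · (3.3000 − 3.1523) / (3.1000 − 3.1523) = -0.0686 · (0.147700)/(-0.052300) = 0.193733

0.1937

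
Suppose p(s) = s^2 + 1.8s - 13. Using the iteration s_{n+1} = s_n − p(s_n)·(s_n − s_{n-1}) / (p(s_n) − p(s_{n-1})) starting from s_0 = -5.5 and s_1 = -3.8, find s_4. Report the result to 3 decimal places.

-4.616

p(-5.5) = 7.35000, p(-3.8) = -5.40000
s_2 = -3.80000 − (-5.40000)·(-3.80000 − (-5.50000)) / (-5.40000 − 7.35000) = -3.80000 − (-9.18000)/(-12.75000) = -4.52000
p(-4.52000) = -0.70560
s_3 = -4.52000 − (-0.70560)·(-4.52000 − (-3.80000)) / (-0.70560 − (-5.40000)) = -4.52000 − (0.50803)/(4.69440) = -4.62822
p(-4.62822) = 0.08963
s_4 = -4.62822 − 0.08963·(-4.62822 − (-4.52000)) / (0.08963 − (-0.70560)) = -4.62822 − (-0.00970)/(0.79523) = -4.61602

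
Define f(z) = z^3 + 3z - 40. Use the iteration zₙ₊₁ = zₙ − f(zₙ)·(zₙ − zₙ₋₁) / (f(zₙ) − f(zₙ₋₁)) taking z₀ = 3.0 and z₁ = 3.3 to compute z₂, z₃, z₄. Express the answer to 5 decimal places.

f(3.0) = -4.0000000, f(3.3) = 5.8370000
z₂ = 3.3000000 − 5.8370000·(3.3000000 − 3.0000000) / (5.8370000 − (-4.0000000)) = 3.3000000 − (1.7511000)/(9.8370000) = 3.1219884
f(3.1219884) = -0.2046018
z₃ = 3.1219884 − (-0.2046018)·(3.1219884 − 3.3000000) / (-0.2046018 − 5.8370000) = 3.1219884 − (0.0364215)/(-6.0416018) = 3.1280169
f(3.1280169) = -0.0099014
z₄ = 3.1280169 − (-0.0099014)·(3.1280169 − 3.1219884) / (-0.0099014 − (-0.2046018)) = 3.1280169 − (-0.0000597)/(0.1947004) = 3.1283234

3.12199, 3.12802, 3.12832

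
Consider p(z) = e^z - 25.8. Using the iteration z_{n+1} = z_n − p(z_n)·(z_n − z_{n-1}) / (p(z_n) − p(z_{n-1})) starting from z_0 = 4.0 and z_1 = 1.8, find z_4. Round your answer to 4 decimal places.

3.0969

p(4.0) = 28.798150, p(1.8) = -19.750353
z_2 = 1.800000 − (-19.750353)·(1.800000 − 4.000000) / (-19.750353 − 28.798150) = 1.800000 − (43.450776)/(-48.548503) = 2.694997
p(2.694997) = -10.994522
z_3 = 2.694997 − (-10.994522)·(2.694997 − 1.800000) / (-10.994522 − (-19.750353)) = 2.694997 − (-9.840067)/(8.755830) = 3.818827
p(3.818827) = 19.750768
z_4 = 3.818827 − 19.750768·(3.818827 − 2.694997) / (19.750768 − (-10.994522)) = 3.818827 − (22.196510)/(30.745290) = 3.096879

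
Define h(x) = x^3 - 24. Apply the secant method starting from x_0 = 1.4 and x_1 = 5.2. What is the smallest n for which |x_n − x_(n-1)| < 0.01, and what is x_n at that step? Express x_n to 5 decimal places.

n = 7, x_n = 2.88455

h(1.4) = -21.2560000, h(5.2) = 116.6080000
x_2 = 5.2000000 − 116.6080000·(3.8000000)/(137.8640000) = 1.9858875;  |Δ| = 3.2141125
h(1.9858875) = -16.1681573
x_3 = 1.9858875 − (-16.1681573)·(-3.2141125)/(-132.7761573) = 2.3772701;  |Δ| = 0.3913826
h(2.3772701) = -10.5650641
x_4 = 2.3772701 − (-10.5650641)·(0.3913826)/(5.6030933) = 3.1152522;  |Δ| = 0.7379820
h(3.1152522) = 6.2328865
x_5 = 3.1152522 − 6.2328865·(0.7379820)/(16.7979505) = 2.8414236;  |Δ| = 0.2738285
h(2.8414236) = -1.0592318
x_6 = 2.8414236 − (-1.0592318)·(-0.2738285)/(-7.2921182) = 2.8811991;  |Δ| = 0.0397755
h(2.8811991) = -0.0822769
x_7 = 2.8811991 − (-0.0822769)·(0.0397755)/(0.9769548) = 2.8845490;  |Δ| = 0.0033498
|x_7 − x_6| = 0.0033498 < 0.01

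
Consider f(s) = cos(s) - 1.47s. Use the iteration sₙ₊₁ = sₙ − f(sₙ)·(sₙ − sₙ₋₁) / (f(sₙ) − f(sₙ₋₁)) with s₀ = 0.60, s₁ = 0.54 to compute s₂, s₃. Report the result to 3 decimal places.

0.572, 0.572

f(0.60) = -0.05666, f(0.54) = 0.06391
s₂ = 0.54000 − 0.06391·(0.54000 − 0.60000) / (0.06391 − (-0.05666)) = 0.54000 − (-0.00383)/(0.12057) = 0.57180
f(0.57180) = 0.00038
s₃ = 0.57180 − 0.00038·(0.57180 − 0.54000) / (0.00038 − 0.06391) = 0.57180 − (0.00001)/(-0.06353) = 0.57199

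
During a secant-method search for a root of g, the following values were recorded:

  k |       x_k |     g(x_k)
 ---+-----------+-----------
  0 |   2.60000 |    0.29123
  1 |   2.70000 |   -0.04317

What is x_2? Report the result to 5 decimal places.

x_2 = 2.70000 − (-0.04317)·(2.70000 − 2.60000) / (-0.04317 − 0.29123)
   = 2.70000 − (-0.0043170)/(-0.3344000) = 2.6870903

2.68709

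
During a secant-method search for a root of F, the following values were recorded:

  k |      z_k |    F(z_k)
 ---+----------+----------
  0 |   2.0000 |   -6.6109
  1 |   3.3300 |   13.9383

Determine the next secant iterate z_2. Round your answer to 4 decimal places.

2.4279

z_2 = 3.3300 − 13.9383·(3.3300 − 2.0000) / (13.9383 − (-6.6109))
   = 3.3300 − (18.537939)/(20.549200) = 2.427875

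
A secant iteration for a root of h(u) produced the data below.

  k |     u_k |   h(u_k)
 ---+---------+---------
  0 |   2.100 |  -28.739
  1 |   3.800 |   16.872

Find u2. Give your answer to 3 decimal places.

3.171

u2 = 3.800 − 16.872·(3.800 − 2.100) / (16.872 − (-28.739))
   = 3.800 − (28.68240)/(45.61100) = 3.17115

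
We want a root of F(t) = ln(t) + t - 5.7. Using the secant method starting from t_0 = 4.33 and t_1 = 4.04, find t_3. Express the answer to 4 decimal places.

4.2525

F(4.33) = 0.095568, F(4.04) = -0.263755
t_2 = 4.040000 − (-0.263755)·(4.040000 − 4.330000) / (-0.263755 − 0.095568) = 4.040000 − (0.076489)/(-0.359323) = 4.252870
F(4.252870) = 0.000464
t_3 = 4.252870 − 0.000464·(4.252870 − 4.040000) / (0.000464 − (-0.263755)) = 4.252870 − (0.000099)/(0.264219) = 4.252496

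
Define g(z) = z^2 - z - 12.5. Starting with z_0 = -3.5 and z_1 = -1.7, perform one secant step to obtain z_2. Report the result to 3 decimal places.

g(-3.5) = 3.25000, g(-1.7) = -7.91000
z_2 = -1.70000 − (-7.91000)·(-1.70000 − (-3.50000)) / (-7.91000 − 3.25000) = -1.70000 − (-14.23800)/(-11.16000) = -2.97581

-2.976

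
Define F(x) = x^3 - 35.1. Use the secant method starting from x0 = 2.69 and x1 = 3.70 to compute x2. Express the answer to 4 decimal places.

F(2.69) = -15.634891, F(3.70) = 15.553000
x2 = 3.700000 − 15.553000·(3.700000 − 2.690000) / (15.553000 − (-15.634891)) = 3.700000 − (15.708530)/(31.187891) = 3.196326

3.1963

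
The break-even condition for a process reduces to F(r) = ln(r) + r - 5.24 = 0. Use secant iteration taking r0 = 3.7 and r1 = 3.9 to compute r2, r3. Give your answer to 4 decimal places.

F(3.7) = -0.231667, F(3.9) = 0.020977
r2 = 3.900000 − 0.020977·(3.900000 − 3.700000) / (0.020977 − (-0.231667)) = 3.900000 − (0.004195)/(0.252644) = 3.883394
F(3.883394) = 0.000104
r3 = 3.883394 − 0.000104·(3.883394 − 3.900000) / (0.000104 − 0.020977) = 3.883394 − (-0.000002)/(-0.020873) = 3.883312

3.8834, 3.8833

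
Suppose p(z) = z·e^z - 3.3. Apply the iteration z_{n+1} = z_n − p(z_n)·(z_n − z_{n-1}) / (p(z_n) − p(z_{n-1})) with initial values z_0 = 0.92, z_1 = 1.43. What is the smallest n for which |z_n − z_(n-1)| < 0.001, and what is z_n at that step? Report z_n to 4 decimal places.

p(0.92) = -0.991453, p(1.43) = 2.675540
z_2 = 1.430000 − 2.675540·(0.510000)/(3.666993) = 1.057890;  |Δ| = 0.372110
p(1.057890) = -0.252974
z_3 = 1.057890 − (-0.252974)·(-0.372110)/(-2.928514) = 1.090034;  |Δ| = 0.032144
p(1.090034) = -0.057831
z_4 = 1.090034 − (-0.057831)·(0.032144)/(0.195143) = 1.099560;  |Δ| = 0.009526
p(1.099560) = 0.001806
z_5 = 1.099560 − 0.001806·(0.009526)/(0.059637) = 1.099271;  |Δ| = 0.000288
|z_5 − z_4| = 0.000288 < 0.001

n = 5, z_n = 1.0993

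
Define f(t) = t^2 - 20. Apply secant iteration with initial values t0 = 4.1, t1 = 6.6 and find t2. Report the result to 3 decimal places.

4.398

f(4.1) = -3.19000, f(6.6) = 23.56000
t2 = 6.60000 − 23.56000·(6.60000 − 4.10000) / (23.56000 − (-3.19000)) = 6.60000 − (58.90000)/(26.75000) = 4.39813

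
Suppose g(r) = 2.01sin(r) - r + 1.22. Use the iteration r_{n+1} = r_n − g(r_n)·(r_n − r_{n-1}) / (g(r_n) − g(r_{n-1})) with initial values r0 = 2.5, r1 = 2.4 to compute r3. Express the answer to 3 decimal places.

2.470

g(2.5) = -0.07707, g(2.4) = 0.17768
r2 = 2.40000 − 0.17768·(2.40000 − 2.50000) / (0.17768 − (-0.07707)) = 2.40000 − (-0.01777)/(0.25475) = 2.46975
g(2.46975) = 0.00134
r3 = 2.46975 − 0.00134·(2.46975 − 2.40000) / (0.00134 − 0.17768) = 2.46975 − (0.00009)/(-0.17634) = 2.47028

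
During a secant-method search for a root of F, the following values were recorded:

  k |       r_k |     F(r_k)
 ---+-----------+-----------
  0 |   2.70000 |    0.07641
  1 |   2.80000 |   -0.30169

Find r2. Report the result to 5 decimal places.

r2 = 2.80000 − (-0.30169)·(2.80000 − 2.70000) / (-0.30169 − 0.07641)
   = 2.80000 − (-0.0301690)/(-0.3781000) = 2.7202089

2.72021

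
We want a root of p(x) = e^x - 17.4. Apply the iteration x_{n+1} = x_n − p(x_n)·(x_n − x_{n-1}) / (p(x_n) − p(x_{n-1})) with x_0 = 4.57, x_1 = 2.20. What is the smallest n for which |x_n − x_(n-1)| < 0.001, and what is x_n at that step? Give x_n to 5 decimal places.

p(4.57) = 79.1441098, p(2.20) = -8.3749865
x_2 = 2.2000000 − (-8.3749865)·(-2.3700000)/(-87.5190963) = 2.4267930;  |Δ| = 0.2267930
p(2.4267930) = -6.0774876
x_3 = 2.4267930 − (-6.0774876)·(0.2267930)/(2.2974989) = 3.0267200;  |Δ| = 0.5999270
p(3.0267200) = 3.2294564
x_4 = 3.0267200 − 3.2294564·(0.5999270)/(9.3069440) = 2.8185487;  |Δ| = 0.2081712
p(2.8185487) = -0.6474792
x_5 = 2.8185487 − (-0.6474792)·(-0.2081712)/(-3.8769357) = 2.8533150;  |Δ| = 0.0347663
p(2.8533150) = -0.0548141
x_6 = 2.8533150 − (-0.0548141)·(0.0347663)/(0.5926652) = 2.8565304;  |Δ| = 0.0032154
p(2.8565304) = 0.0010481
x_7 = 2.8565304 − 0.0010481·(0.0032154)/(0.0558622) = 2.8564701;  |Δ| = 0.0000603
|x_7 − x_6| = 0.0000603 < 0.001

n = 7, x_n = 2.85647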